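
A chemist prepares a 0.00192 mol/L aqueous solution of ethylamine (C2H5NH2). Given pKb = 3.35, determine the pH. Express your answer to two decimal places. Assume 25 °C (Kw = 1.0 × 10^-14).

pH = 10.86

C2H5NH2 + H2O ⇌ C2H5NH3+ + OH-
Kb = 10^(−3.35) = 4.47 × 10^-4
From the ICE table, Kb = x²/(0.00192 − x) = 4.47 × 10^-4.
Here C₀/Kb ≈ 4.3, so the small-x approximation fails. Use the quadratic:
x = [−0.000447 + √(0.000447² + 3.43e-06)]/2 = 7.29 × 10^-4 M
pOH = −log(7.29 × 10^-4) = 3.14; pH = 14.00 − 3.14 = 10.86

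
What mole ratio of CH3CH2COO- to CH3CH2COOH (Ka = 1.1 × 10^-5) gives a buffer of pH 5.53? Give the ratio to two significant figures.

ratio = 3.7

pKa = -log(1.1 × 10^-5) = 4.959
pH = pKa + log(r) ⇒ log(r) = 5.53 − 4.959 = +0.571
r = [CH3CH2COO-]/[CH3CH2COOH] = 10^(+0.571) = 3.72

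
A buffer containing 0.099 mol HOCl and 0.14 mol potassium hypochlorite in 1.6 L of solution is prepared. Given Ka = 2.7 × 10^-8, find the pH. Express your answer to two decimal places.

pKa = −log(2.7 × 10^-8) = 7.569
pH = pKa + log([A⁻]/[HA]) = 7.569 + log(0.14/0.099)
pH = 7.569 + (+0.150) = 7.72

pH = 7.72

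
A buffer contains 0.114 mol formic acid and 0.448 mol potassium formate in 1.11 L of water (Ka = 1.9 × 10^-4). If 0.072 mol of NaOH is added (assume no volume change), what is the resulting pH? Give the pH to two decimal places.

pH = 4.81

After neutralization: n(HCOOH) = 0.042 mol, n(HCOO-) = 0.52 mol.
pKa = −log(1.9 × 10^-4) = 3.721
Henderson–Hasselbalch with mole ratio 0.52/0.042: pH = 3.721 + (+1.093)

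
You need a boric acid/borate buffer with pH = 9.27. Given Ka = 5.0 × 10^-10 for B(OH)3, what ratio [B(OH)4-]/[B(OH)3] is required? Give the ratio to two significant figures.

ratio = 0.93

pKa = -log(5.0 × 10^-10) = 9.301
pH = pKa + log(r) ⇒ log(r) = 9.27 − 9.301 = -0.031
r = [B(OH)4-]/[B(OH)3] = 10^(-0.031) = 0.931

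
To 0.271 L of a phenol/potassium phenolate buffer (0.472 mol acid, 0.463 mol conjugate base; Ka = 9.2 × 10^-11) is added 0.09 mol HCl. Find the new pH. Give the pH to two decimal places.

After neutralization: n(C6H5OH) = 0.562 mol, n(C6H5O-) = 0.373 mol.
pKa = −log(9.2 × 10^-11) = 10.036
pH = pKa + log(n_C6H5O-/n_C6H5OH) = 10.036 + log(0.373/0.562) = 10.036 + (-0.178)

pH = 9.86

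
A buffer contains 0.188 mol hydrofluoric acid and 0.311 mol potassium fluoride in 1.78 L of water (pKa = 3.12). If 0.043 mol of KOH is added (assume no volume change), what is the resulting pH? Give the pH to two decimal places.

OH- converts HF to F-: HF → 0.145 mol, F- → 0.354 mol.
pH = pKa + log(n_F-/n_HF) = 3.12 + log(0.354/0.145) = 3.12 + (+0.388)

pH = 3.51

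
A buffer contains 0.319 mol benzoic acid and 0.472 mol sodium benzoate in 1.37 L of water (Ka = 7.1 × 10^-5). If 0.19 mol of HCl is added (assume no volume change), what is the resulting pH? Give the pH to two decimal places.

After neutralization: n(C6H5COOH) = 0.509 mol, n(C6H5COO-) = 0.282 mol.
pKa = −log(7.1 × 10^-5) = 4.149
Henderson–Hasselbalch with mole ratio 0.282/0.509: pH = 4.149 + (-0.256)

pH = 3.89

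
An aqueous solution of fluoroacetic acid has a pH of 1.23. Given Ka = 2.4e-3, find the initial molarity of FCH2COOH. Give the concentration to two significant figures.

[H+] = 10^(-1.23) = 5.89 × 10^-2 M = x
Ka = x²/(C₀ − x) ⇒ C₀ = x + x²/Ka
C₀ = 5.89 × 10^-2 + (5.89 × 10^-2)²/(2.4 × 10^-3) = 1.50 M

C₀ = 1.5 M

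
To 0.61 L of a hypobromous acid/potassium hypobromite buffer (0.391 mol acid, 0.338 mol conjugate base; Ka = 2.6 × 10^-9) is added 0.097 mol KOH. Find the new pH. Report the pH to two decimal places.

pH = 8.76

OH- converts HOBr to OBr-: HOBr → 0.294 mol, OBr- → 0.435 mol.
pKa = −log(2.6 × 10^-9) = 8.585
Henderson–Hasselbalch with mole ratio 0.435/0.294: pH = 8.585 + (+0.170)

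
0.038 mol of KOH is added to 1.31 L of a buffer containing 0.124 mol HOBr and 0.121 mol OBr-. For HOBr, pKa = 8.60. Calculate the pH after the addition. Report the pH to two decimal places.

pH = 8.87

After neutralization: n(HOBr) = 0.086 mol, n(OBr-) = 0.159 mol.
pH = pKa + log(n_OBr-/n_HOBr) = 8.60 + log(0.159/0.086) = 8.60 + (+0.267)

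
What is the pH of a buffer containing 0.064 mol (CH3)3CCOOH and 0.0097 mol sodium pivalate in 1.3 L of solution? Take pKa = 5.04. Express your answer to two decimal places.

Using pH = pKa + log([base]/[acid]) with [base]/[acid] = 0.0097/0.064:
pH = 5.04 + (-0.819) = 4.22

pH = 4.22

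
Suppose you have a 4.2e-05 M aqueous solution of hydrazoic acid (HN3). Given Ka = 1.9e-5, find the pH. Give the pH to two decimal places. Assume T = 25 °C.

pH = 4.69

HN3 ⇌ N3- + H+
From the ICE table, Ka = x²/(4.2e-05 − x) = 1.9 × 10^-5.
The 5% rule fails; solving x² + Ka·x − Ka·C₀ = 0 exactly:
x = [−1.9e-05 + √(1.9e-05² + 3.19e-09)]/2 = 2.03 × 10^-5 M
pH = −log[H+] = −log(2.03 × 10^-5) = 4.69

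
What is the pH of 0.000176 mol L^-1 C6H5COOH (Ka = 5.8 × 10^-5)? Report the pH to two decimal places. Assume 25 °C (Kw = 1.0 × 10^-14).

C6H5COOH ⇌ C6H5COO- + H+
Ka = [H+]²/(0.000176 − [H+]) = 5.8 × 10^-5
[H+] is not negligible relative to C₀; solve [H+]² + 5.8e-05·[H+] − 1.02e-08 = 0.
[H+] = [−5.8e-05 + √(5.8e-05² + 4.08e-08)]/2 = 7.61 × 10^-5 M
pH = −log(7.61 × 10^-5) = 4.12

pH = 4.12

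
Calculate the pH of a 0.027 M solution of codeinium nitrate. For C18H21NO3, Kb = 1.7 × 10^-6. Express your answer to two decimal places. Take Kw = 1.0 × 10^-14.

C18H22NO3+ is the conjugate acid of the weak base C18H21NO3.
Ka = Kw/Kb = 1.0×10^-14 / 1.7 × 10^-6 = 5.88 × 10^-9
Let x = [H+] at equilibrium. Ka = x²/(0.027 − x).
Since Ka ≪ C₀, x ≈ √(Ka·C₀) = 1.26 × 10^-5 M.
Check: 0.047% ionized — well under 5%, approximation valid.
pH = −log(1.26 × 10^-5) = 4.90

pH = 4.90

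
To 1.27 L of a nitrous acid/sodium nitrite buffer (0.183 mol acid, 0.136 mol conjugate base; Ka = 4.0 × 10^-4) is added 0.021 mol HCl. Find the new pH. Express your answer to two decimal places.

After neutralization: n(HNO2) = 0.204 mol, n(NO2-) = 0.115 mol.
pKa = −log(4.0 × 10^-4) = 3.398
Henderson–Hasselbalch with mole ratio 0.115/0.204: pH = 3.398 + (-0.249)

pH = 3.15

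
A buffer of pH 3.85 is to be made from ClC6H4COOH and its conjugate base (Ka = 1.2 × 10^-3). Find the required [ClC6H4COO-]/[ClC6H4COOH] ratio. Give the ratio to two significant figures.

pKa = -log(1.2 × 10^-3) = 2.921
pH = pKa + log(r) ⇒ log(r) = 3.85 − 2.921 = +0.929
r = [ClC6H4COO-]/[ClC6H4COOH] = 10^(+0.929) = 8.49

ratio = 8.5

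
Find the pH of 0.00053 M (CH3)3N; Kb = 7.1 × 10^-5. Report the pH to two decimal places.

(CH3)3N + H2O ⇌ (CH3)3NH+ + OH-
From the ICE table, Kb = [OH-]²/(0.00053 − [OH-]) = 7.1 × 10^-5.
[OH-] is not negligible relative to C₀; solve [OH-]² + 7.1e-05·[OH-] − 3.76e-08 = 0.
[OH-] = [−7.1e-05 + √(7.1e-05² + 1.51e-07)]/2 = 1.62 × 10^-4 M
pOH = −log(1.62 × 10^-4) = 3.79; pH = 14.00 − 3.79 = 10.21

pH = 10.21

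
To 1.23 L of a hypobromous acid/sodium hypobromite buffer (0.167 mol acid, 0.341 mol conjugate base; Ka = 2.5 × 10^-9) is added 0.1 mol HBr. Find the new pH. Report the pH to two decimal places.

Added H+ converts OBr- to HOBr: HOBr → 0.267 mol, OBr- → 0.241 mol.
pKa = −log(2.5 × 10^-9) = 8.602
pH = pKa + log([A⁻]/[HA]) = 8.602 + log(0.241/0.267) = 8.602 -0.044

pH = 8.56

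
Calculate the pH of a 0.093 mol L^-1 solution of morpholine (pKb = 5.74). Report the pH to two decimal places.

C4H8ONH + H2O ⇌ C4H8ONH2+ + OH-
Kb = 10^(−5.74) = 1.82 × 10^-6
Kb = [OH-]²/(0.093 − [OH-]) = 1.82 × 10^-6
Assume [OH-] ≪ 0.093: [OH-] ≈ √(1.82 × 10^-6 × 0.093) = 4.11 × 10^-4 M
pOH = −log(4.11 × 10^-4) = 3.39; pH = 14.00 − 3.39 = 10.61

pH = 10.61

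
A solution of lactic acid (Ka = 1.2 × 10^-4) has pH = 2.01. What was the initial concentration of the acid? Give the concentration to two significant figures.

C₀ = 8.1 × 10^-1 M

[H+] = 10^(-2.01) = 9.77 × 10^-3 M = x
Ka = x²/(C₀ − x) ⇒ C₀ = x + x²/Ka
C₀ = 9.77 × 10^-3 + (9.77 × 10^-3)²/(1.2 × 10^-4) = 8.05 × 10^-1 M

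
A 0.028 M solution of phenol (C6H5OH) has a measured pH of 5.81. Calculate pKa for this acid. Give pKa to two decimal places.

pKa = 10.07

[H+] = 10^(-5.81) = 1.55 × 10^-6 M
At equilibrium [HA] = 0.028 − 1.55 × 10^-6 = 2.80 × 10^-2 M
Ka = [H+][A-]/[HA] = (1.55 × 10^-6)² / 2.80 × 10^-2 = 8.58 × 10^-11
pKa = -log(8.58 × 10^-11) = 10.07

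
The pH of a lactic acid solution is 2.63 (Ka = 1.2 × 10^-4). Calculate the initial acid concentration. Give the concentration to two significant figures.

[H+] = 10^(-2.63) = 2.34 × 10^-3 M = x
Ka = x²/(C₀ − x) ⇒ C₀ = x + x²/Ka
C₀ = 2.34 × 10^-3 + (2.34 × 10^-3)²/(1.2 × 10^-4) = 4.80 × 10^-2 M

C₀ = 4.8 × 10^-2 M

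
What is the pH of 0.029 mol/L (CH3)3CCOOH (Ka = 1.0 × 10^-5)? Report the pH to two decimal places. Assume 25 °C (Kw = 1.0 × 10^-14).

pH = 3.27

(CH3)3CCOOH ⇌ (CH3)3CCOO- + H+
From the ICE table, Ka = [H+]²/(0.029 − [H+]) = 1.0 × 10^-5.
Neglecting [H+] in the denominator: [H+] = √(1.0 × 10^-5 × 0.029) = 5.39 × 10^-4 M
Check: 1.9% ionized — well under 5%, approximation valid.
pH = −log(5.39 × 10^-4) = 3.27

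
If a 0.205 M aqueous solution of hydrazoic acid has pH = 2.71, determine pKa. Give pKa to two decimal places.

pKa = 4.73

[H+] = 10^(-2.71) = 1.95 × 10^-3 M
At equilibrium [HA] = 0.205 − 1.95 × 10^-3 = 2.03 × 10^-1 M
Ka = [H+][A-]/[HA] = (1.95 × 10^-3)² / 2.03 × 10^-1 = 1.87 × 10^-5
pKa = -log(1.87 × 10^-5) = 4.73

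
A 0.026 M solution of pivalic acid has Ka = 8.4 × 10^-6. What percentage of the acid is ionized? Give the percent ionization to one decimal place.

(CH3)3CCOOH ⇌ (CH3)3CCOO- + H+; let x = [H+] at equilibrium.
x ≈ √(Ka·C₀) = √(8.4 × 10^-6 × 0.026) = 4.67 × 10^-4 M
Fraction ionized = 4.67 × 10^-4 / 0.026 = 0.0180 → 1.8%

1.8%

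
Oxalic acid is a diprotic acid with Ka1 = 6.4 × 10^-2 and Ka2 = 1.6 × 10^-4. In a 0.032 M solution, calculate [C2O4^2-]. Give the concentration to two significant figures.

1.6 × 10^-4 M

First ionization gives [H+] ≈ [HC2O4-] = 2.34 × 10^-2 M.
Second step: Ka2 = [H+][C2O4^2-]/[HC2O4-] ≈ [C2O4^2-] (since [H+] ≈ [HC2O4-]).
So [C2O4^2-] ≈ Ka2.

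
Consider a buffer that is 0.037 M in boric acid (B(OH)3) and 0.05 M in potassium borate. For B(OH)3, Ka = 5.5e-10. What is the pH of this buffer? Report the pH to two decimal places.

pH = 9.39

pKa = −log(5.5 × 10^-10) = 9.260
Henderson–Hasselbalch: pH = pKa + log([B(OH)4-]/[B(OH)3]) = 9.260 + log(0.05/0.037)
pH = 9.260 + (+0.131) = 9.39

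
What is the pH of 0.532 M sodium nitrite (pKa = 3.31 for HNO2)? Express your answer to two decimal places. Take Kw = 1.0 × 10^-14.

pH = 8.52

NO2- is the conjugate base of the weak acid HNO2.
Ka = 10^(−3.31) = 4.90 × 10^-4
Kb = Kw/Ka = 1.0×10^-14 / 4.90 × 10^-4 = 2.04 × 10^-11
Let x = [OH-] at equilibrium. Kb = x²/(0.532 − x).
Neglecting x in the denominator: x = √(2.04 × 10^-11 × 0.532) = 3.29 × 10^-6 M
pOH = −log(3.29 × 10^-6) = 5.48; pH = 14.00 − 5.48 = 8.52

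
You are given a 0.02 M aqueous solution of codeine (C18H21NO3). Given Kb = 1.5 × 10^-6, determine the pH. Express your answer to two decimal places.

pH = 10.24

C18H21NO3 + H2O ⇌ C18H22NO3+ + OH-
From the ICE table, Kb = [OH-]²/(0.02 − [OH-]) = 1.5 × 10^-6.
Assume [OH-] ≪ 0.02: [OH-] ≈ √(1.5 × 10^-6 × 0.02) = 1.73 × 10^-4 M
Check: 0.87% ionized — well under 5%, approximation valid.
pOH = −log(1.73 × 10^-4) = 3.76; pH = 14.00 − 3.76 = 10.24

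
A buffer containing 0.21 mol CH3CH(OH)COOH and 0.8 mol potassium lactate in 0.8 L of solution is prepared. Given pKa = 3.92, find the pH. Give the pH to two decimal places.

Henderson–Hasselbalch: pH = pKa + log([CH3CH(OH)COO-]/[CH3CH(OH)COOH]) = 3.92 + log(0.8/0.21)
pH = 3.92 + (+0.581) = 4.50

pH = 4.50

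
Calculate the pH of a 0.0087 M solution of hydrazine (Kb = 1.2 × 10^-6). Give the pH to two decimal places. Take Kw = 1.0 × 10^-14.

pH = 10.01

N2H4 + H2O ⇌ N2H5+ + OH-
From the ICE table, Kb = [OH-]²/(0.0087 − [OH-]) = 1.2 × 10^-6.
Since Kb ≪ C₀, [OH-] ≈ √(Kb·C₀) = 1.02 × 10^-4 M.
pOH = −log(1.02 × 10^-4) = 3.99; pH = 14.00 − 3.99 = 10.01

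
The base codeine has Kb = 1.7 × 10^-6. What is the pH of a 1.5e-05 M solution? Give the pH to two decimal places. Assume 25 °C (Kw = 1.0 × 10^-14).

C18H21NO3 + H2O ⇌ C18H22NO3+ + OH-
From the ICE table, Kb = [OH-]²/(1.5e-05 − [OH-]) = 1.7 × 10^-6.
[OH-] is not negligible relative to C₀; solve [OH-]² + 1.7e-06·[OH-] − 2.55e-11 = 0.
[OH-] = [−1.7e-06 + √(1.7e-06² + 1.02e-10)]/2 = 4.27 × 10^-6 M
pOH = −log(4.27 × 10^-6) = 5.37; pH = 14.00 − 5.37 = 8.63

pH = 8.63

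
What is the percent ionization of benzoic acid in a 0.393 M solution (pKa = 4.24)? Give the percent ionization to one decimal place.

C6H5COOH ⇌ C6H5COO- + H+; let x = [H+] at equilibrium.
Ka = 10^(−4.24) = 5.75 × 10^-5
x ≈ √(Ka·C₀) = √(5.75 × 10^-5 × 0.393) = 4.75 × 10^-3 M
% ionization = x/C₀ × 100% = 4.75 × 10^-3/0.393 × 100% = 1.2%

1.2%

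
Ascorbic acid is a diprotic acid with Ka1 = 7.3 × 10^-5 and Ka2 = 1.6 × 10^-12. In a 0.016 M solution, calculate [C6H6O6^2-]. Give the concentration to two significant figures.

First ionization gives [H+] ≈ [HC6H6O6-] = 1.04 × 10^-3 M.
Second step: Ka2 = [H+][C6H6O6^2-]/[HC6H6O6-] ≈ [C6H6O6^2-] (since [H+] ≈ [HC6H6O6-]).
So [C6H6O6^2-] ≈ Ka2.

1.6 × 10^-12 M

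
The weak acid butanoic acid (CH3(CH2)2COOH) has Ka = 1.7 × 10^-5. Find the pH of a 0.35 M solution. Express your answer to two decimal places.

CH3(CH2)2COOH ⇌ CH3(CH2)2COO- + H+
Ka = x²/(0.35 − x) = 1.7 × 10^-5
Assume x ≪ 0.35: x ≈ √(1.7 × 10^-5 × 0.35) = 2.44 × 10^-3 M
Check: 0.7% ionized — well under 5%, approximation valid.
pH = −log(2.44 × 10^-3) = 2.61

pH = 2.61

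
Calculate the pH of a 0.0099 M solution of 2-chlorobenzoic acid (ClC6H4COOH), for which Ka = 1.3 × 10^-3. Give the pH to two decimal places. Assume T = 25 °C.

ClC6H4COOH ⇌ ClC6H4COO- + H+
Ka = [H+]²/(0.0099 − [H+]) = 1.3 × 10^-3
Here C₀/Ka ≈ 7.62, so the small-[H+] approximation fails. Use the quadratic:
[H+] = [−0.0013 + √(0.0013² + 5.15e-05)]/2 = 3.00 × 10^-3 M
pH = −log(3.00 × 10^-3) = 2.52

pH = 2.52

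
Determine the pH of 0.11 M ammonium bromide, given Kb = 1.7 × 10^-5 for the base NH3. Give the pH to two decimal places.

pH = 5.09

NH4+ is the conjugate acid of the weak base NH3.
Ka = Kw/Kb = 1.0×10^-14 / 1.7 × 10^-5 = 5.88 × 10^-10
Ka = [H+]²/(0.11 − [H+]) = 5.88 × 10^-10
Assume [H+] ≪ 0.11: [H+] ≈ √(5.88 × 10^-10 × 0.11) = 8.04 × 10^-6 M
Check: 0.0073% ionized — well under 5%, approximation valid.
pH = −log(8.04 × 10^-6) = 5.09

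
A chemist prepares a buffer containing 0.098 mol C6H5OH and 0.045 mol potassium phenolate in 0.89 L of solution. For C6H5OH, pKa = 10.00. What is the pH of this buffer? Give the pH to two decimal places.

Using pH = pKa + log([base]/[acid]) with [base]/[acid] = 0.045/0.098:
pH = 10.00 + (-0.338) = 9.66

pH = 9.66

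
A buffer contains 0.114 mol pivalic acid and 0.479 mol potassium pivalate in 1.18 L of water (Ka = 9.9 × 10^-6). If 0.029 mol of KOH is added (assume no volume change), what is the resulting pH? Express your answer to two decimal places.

After neutralization: n((CH3)3CCOOH) = 0.085 mol, n((CH3)3CCOO-) = 0.508 mol.
pKa = −log(9.9 × 10^-6) = 5.004
Henderson–Hasselbalch with mole ratio 0.508/0.085: pH = 5.004 + (+0.776)

pH = 5.78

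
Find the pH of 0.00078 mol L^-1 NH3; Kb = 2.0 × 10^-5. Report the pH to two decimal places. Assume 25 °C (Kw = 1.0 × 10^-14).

pH = 10.06

NH3 + H2O ⇌ NH4+ + OH-
From the ICE table, Kb = x²/(0.00078 − x) = 2.0 × 10^-5.
The 5% rule fails; solving x² + Kb·x − Kb·C₀ = 0 exactly:
x = [−2e-05 + √(2e-05² + 6.24e-08)]/2 = 1.15 × 10^-4 M
pOH = −log(1.15 × 10^-4) = 3.94; pH = 14.00 − 3.94 = 10.06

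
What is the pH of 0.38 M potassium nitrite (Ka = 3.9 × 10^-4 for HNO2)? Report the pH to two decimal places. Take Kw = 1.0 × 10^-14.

NO2- is the conjugate base of the weak acid HNO2.
Kb = Kw/Ka = 1.0×10^-14 / 3.9 × 10^-4 = 2.56 × 10^-11
From the ICE table, Kb = [OH-]²/(0.38 − [OH-]) = 2.56 × 10^-11.
Neglecting [OH-] in the denominator: [OH-] = √(2.56 × 10^-11 × 0.38) = 3.12 × 10^-6 M
Check: 0.00082% ionized — well under 5%, approximation valid.
pOH = 5.51, so pH = 14.00 − pOH = 8.49

pH = 8.49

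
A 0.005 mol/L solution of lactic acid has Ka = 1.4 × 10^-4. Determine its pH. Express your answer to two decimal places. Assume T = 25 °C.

CH3CH(OH)COOH ⇌ CH3CH(OH)COO- + H+
From the ICE table, Ka = x²/(0.005 − x) = 1.4 × 10^-4.
x is not negligible relative to C₀; solve x² + 0.00014·x − 7e-07 = 0.
x = [−0.00014 + √(0.00014² + 2.8e-06)]/2 = 7.70 × 10^-4 M
pH = −log(7.70 × 10^-4) = 3.11

pH = 3.11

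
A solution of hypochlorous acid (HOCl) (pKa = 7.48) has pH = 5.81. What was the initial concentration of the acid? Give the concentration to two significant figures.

C₀ = 7.4 × 10^-5 M

[H+] = 10^(-5.81) = 1.55 × 10^-6 M = x
Ka = 10^(−7.48) = 3.31 × 10^-8
Ka = x²/(C₀ − x) ⇒ C₀ = x + x²/Ka
C₀ = 1.55 × 10^-6 + (1.55 × 10^-6)²/(3.31 × 10^-8) = 7.41 × 10^-5 M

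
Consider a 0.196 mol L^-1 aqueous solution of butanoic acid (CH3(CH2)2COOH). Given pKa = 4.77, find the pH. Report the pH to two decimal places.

CH3(CH2)2COOH ⇌ CH3(CH2)2COO- + H+
Ka = 10^(−4.77) = 1.70 × 10^-5
From the ICE table, Ka = [H+]²/(0.196 − [H+]) = 1.70 × 10^-5.
Assume [H+] ≪ 0.196: [H+] ≈ √(1.70 × 10^-5 × 0.196) = 1.83 × 10^-3 M
Check: 0.93% ionized — well under 5%, approximation valid.
pH = −log[H+] = −log(1.83 × 10^-3) = 2.74

pH = 2.74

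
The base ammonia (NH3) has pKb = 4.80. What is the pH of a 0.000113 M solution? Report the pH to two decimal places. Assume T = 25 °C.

pH = 9.55

NH3 + H2O ⇌ NH4+ + OH-
Kb = 10^(−4.80) = 1.58 × 10^-5
From the ICE table, Kb = [OH-]²/(0.000113 − [OH-]) = 1.58 × 10^-5.
The 5% rule fails; solving [OH-]² + Kb·[OH-] − Kb·C₀ = 0 exactly:
[OH-] = [−1.58e-05 + √(1.58e-05² + 7.14e-09)]/2 = 3.51 × 10^-5 M
pOH = 4.45, so pH = 14.00 − pOH = 9.55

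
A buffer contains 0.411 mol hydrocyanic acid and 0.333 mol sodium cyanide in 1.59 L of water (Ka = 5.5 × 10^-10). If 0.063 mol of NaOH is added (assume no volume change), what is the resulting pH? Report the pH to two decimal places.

After neutralization: n(HCN) = 0.348 mol, n(CN-) = 0.396 mol.
pKa = −log(5.5 × 10^-10) = 9.260
Henderson–Hasselbalch with mole ratio 0.396/0.348: pH = 9.260 + (+0.056)

pH = 9.32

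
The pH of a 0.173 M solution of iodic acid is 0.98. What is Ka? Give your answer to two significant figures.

Ka = 1.6 × 10^-1

[H+] = 10^(-0.98) = 1.05 × 10^-1 M
At equilibrium [HA] = 0.173 − 1.05 × 10^-1 = 6.80 × 10^-2 M
Ka = [H+][A-]/[HA] = (1.05 × 10^-1)² / 6.80 × 10^-2 = 1.6 × 10^-1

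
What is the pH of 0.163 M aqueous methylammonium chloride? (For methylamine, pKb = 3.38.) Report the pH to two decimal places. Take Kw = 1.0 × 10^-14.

CH3NH3+ is the conjugate acid of the weak base CH3NH2.
Kb = 10^(−3.38) = 4.17 × 10^-4
Ka = Kw/Kb = 1.0×10^-14 / 4.17 × 10^-4 = 2.40 × 10^-11
From the ICE table, Ka = x²/(0.163 − x) = 2.40 × 10^-11.
Neglecting x in the denominator: x = √(2.40 × 10^-11 × 0.163) = 1.98 × 10^-6 M
(x/C₀ = 0.0012% < 5%, so the approximation holds.)
pH = −log(1.98 × 10^-6) = 5.70

pH = 5.70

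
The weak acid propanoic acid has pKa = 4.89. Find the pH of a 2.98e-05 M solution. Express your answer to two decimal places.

CH3CH2COOH ⇌ CH3CH2COO- + H+
Ka = 10^(−4.89) = 1.29 × 10^-5
Ka = [H+]²/(2.98e-05 − [H+]) = 1.29 × 10^-5
[H+] is not negligible relative to C₀; solve [H+]² + 1.29e-05·[H+] − 3.84e-10 = 0.
[H+] = [−1.29e-05 + √(1.29e-05² + 1.54e-09)]/2 = 1.42 × 10^-5 M
pH = −log[H+] = −log(1.42 × 10^-5) = 4.85

pH = 4.85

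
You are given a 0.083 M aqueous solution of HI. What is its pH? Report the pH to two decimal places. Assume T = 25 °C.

pH = 1.08

HI is a strong acid and dissociates completely, so [H+] = 0.083 M.
pH = -log(0.083) = 1.08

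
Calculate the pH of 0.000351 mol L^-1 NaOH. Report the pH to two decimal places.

NaOH is a strong base; [OH-] = 0.000351 M.
pOH = -log(0.000351) = 3.45
pH = 14.00 - 3.45 = 10.55

pH = 10.55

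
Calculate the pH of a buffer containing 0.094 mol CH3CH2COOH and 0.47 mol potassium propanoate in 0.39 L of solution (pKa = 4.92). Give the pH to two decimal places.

pH = 5.62

Henderson–Hasselbalch: pH = pKa + log([CH3CH2COO-]/[CH3CH2COOH]) = 4.92 + log(0.47/0.094)
pH = 4.92 + (+0.699) = 5.62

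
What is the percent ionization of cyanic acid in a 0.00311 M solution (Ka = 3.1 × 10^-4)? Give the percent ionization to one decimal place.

HOCN ⇌ OCN- + H+; let x = [H+] at equilibrium.
Ka = x²/(C₀ − x); solving the quadratic gives x = 8.39 × 10^-4 M.
Fraction ionized = 8.39 × 10^-4 / 0.00311 = 0.2698 → 27.0%

27.0%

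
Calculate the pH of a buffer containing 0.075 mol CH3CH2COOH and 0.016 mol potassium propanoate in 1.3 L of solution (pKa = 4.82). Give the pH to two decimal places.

pH = 4.15

Henderson–Hasselbalch: pH = pKa + log([CH3CH2COO-]/[CH3CH2COOH]) = 4.82 + log(0.016/0.075)
pH = 4.82 + (-0.671) = 4.15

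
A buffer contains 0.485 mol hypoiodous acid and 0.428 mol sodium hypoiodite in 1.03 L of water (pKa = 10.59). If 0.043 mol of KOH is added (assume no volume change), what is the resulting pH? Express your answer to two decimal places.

After neutralization: n(HOI) = 0.442 mol, n(OI-) = 0.471 mol.
Henderson–Hasselbalch with mole ratio 0.471/0.442: pH = 10.59 + (+0.028)

pH = 10.62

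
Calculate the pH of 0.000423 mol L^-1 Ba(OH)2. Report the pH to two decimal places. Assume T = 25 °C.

pH = 10.93

Ba(OH)2 is a strong base (each formula unit releases 2 OH-); [OH-] = 0.000846 M.
pOH = -log(0.000846) = 3.07
pH = 14.00 - 3.07 = 10.93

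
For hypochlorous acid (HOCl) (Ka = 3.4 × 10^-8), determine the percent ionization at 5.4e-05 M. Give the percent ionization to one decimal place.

2.5%

HOCl ⇌ OCl- + H+; let x = [H+] at equilibrium.
x ≈ √(Ka·C₀) = √(3.4 × 10^-8 × 5.4e-05) = 1.35 × 10^-6 M
Fraction ionized = 1.35 × 10^-6 / 5.4e-05 = 0.0250 → 2.5%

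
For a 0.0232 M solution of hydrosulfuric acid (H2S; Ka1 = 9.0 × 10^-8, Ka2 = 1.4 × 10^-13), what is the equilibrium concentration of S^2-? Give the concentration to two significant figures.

First ionization gives [H+] ≈ [HS-] = 4.57 × 10^-5 M.
Second step: Ka2 = [H+][S^2-]/[HS-] ≈ [S^2-] (since [H+] ≈ [HS-]).
So [S^2-] ≈ Ka2.

1.4 × 10^-13 M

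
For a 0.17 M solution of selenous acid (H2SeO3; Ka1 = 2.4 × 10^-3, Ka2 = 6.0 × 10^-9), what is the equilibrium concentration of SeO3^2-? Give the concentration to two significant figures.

First ionization gives [H+] ≈ [HSeO3-] = 1.90 × 10^-2 M.
Second step: Ka2 = [H+][SeO3^2-]/[HSeO3-] ≈ [SeO3^2-] (since [H+] ≈ [HSeO3-]).
So [SeO3^2-] ≈ Ka2.

6.0 × 10^-9 M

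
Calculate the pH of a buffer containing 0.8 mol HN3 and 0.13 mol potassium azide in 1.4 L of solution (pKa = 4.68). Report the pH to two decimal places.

Henderson–Hasselbalch: pH = pKa + log([N3-]/[HN3]) = 4.68 + log(0.13/0.8)
pH = 4.68 + (-0.789) = 3.89

pH = 3.89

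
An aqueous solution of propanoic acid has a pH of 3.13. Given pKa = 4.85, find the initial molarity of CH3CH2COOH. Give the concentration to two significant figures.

[H+] = 10^(-3.13) = 7.41 × 10^-4 M = x
Ka = 10^(−4.85) = 1.41 × 10^-5
Ka = x²/(C₀ − x) ⇒ C₀ = x + x²/Ka
C₀ = 7.41 × 10^-4 + (7.41 × 10^-4)²/(1.41 × 10^-5) = 3.97 × 10^-2 M

C₀ = 4.0 × 10^-2 M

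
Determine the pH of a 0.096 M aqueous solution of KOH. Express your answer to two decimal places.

KOH is a strong base; [OH-] = 0.096 M.
pOH = -log(0.096) = 1.02
pH = 14.00 - 1.02 = 12.98

pH = 12.98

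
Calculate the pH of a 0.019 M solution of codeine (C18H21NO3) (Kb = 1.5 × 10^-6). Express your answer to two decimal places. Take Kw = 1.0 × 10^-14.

pH = 10.23

C18H21NO3 + H2O ⇌ C18H22NO3+ + OH-
Let x = [OH-] at equilibrium. Kb = x²/(0.019 − x).
Neglecting x in the denominator: x = √(1.5 × 10^-6 × 0.019) = 1.69 × 10^-4 M
(x/C₀ = 0.89% < 5%, so the approximation holds.)
pOH = 3.77, so pH = 14.00 − pOH = 10.23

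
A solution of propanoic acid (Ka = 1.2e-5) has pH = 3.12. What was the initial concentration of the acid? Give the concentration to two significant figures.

[H+] = 10^(-3.12) = 7.59 × 10^-4 M = x
Ka = x²/(C₀ − x) ⇒ C₀ = x + x²/Ka
C₀ = 7.59 × 10^-4 + (7.59 × 10^-4)²/(1.2 × 10^-5) = 4.88 × 10^-2 M

C₀ = 4.9 × 10^-2 M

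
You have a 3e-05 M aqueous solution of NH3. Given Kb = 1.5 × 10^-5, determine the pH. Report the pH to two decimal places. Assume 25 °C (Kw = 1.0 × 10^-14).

pH = 9.18

NH3 + H2O ⇌ NH4+ + OH-
From the ICE table, Kb = x²/(3e-05 − x) = 1.5 × 10^-5.
x is not negligible relative to C₀; solve x² + 1.5e-05·x − 4.5e-10 = 0.
x = [−1.5e-05 + √(1.5e-05² + 1.8e-09)]/2 = 1.50 × 10^-5 M
pOH = 4.82, so pH = 14.00 − pOH = 9.18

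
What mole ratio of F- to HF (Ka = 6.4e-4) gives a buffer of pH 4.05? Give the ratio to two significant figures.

ratio = 7.2

pKa = -log(6.4 × 10^-4) = 3.194
pH = pKa + log(r) ⇒ log(r) = 4.05 − 3.194 = +0.856
r = [F-]/[HF] = 10^(+0.856) = 7.18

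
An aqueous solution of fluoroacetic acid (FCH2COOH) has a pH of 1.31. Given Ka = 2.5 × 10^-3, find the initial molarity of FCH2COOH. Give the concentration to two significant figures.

[H+] = 10^(-1.31) = 4.90 × 10^-2 M = x
Ka = x²/(C₀ − x) ⇒ C₀ = x + x²/Ka
C₀ = 4.90 × 10^-2 + (4.90 × 10^-2)²/(2.5 × 10^-3) = 1.01 M

C₀ = 1.0 M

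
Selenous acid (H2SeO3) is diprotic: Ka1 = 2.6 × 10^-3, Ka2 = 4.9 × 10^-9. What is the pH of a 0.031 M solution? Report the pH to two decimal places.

pH = 2.11

Since Ka1 ≫ Ka2, the first ionization dominates [H+].
Ka1 = x²/(0.031 − x) = 2.6 × 10^-3
Solving the quadratic: x = (−Ka1 + √(Ka1² + 4·Ka1·C₀))/2 = 7.77 × 10^-3 M
pH = −log(7.77 × 10^-3) = 2.11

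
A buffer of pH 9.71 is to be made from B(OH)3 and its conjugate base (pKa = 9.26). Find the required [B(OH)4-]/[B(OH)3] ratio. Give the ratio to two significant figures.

pH = pKa + log(r) ⇒ log(r) = 9.71 − 9.26 = +0.45
r = [B(OH)4-]/[B(OH)3] = 10^(+0.45) = 2.82

ratio = 2.8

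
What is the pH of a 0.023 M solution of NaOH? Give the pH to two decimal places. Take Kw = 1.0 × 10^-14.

pH = 12.36

NaOH is a strong base; [OH-] = 0.023 M.
pOH = -log(0.023) = 1.64
pH = 14.00 - 1.64 = 12.36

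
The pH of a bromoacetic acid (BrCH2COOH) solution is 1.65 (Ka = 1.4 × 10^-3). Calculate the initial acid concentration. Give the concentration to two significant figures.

[H+] = 10^(-1.65) = 2.24 × 10^-2 M = x
Ka = x²/(C₀ − x) ⇒ C₀ = x + x²/Ka
C₀ = 2.24 × 10^-2 + (2.24 × 10^-2)²/(1.4 × 10^-3) = 3.81 × 10^-1 M

C₀ = 3.8 × 10^-1 M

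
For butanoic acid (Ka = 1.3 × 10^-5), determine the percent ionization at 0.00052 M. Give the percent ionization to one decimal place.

14.6%

CH3(CH2)2COOH ⇌ CH3(CH2)2COO- + H+; let x = [H+] at equilibrium.
Solve x² + 1.3e-05x − 6.76e-09 = 0 → x = 7.60 × 10^-5 M
% ionization = x/C₀ × 100% = 7.60 × 10^-5/0.00052 × 100% = 14.6%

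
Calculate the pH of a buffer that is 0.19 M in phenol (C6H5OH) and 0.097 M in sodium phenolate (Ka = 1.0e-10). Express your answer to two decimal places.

pKa = −log(1.0 × 10^-10) = 10.000
pH = pKa + log([A⁻]/[HA]) = 10.000 + log(0.097/0.19)
pH = 10.000 + (-0.292) = 9.71

pH = 9.71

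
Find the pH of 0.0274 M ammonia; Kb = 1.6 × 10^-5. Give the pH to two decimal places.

NH3 + H2O ⇌ NH4+ + OH-
Kb = x²/(0.0274 − x) = 1.6 × 10^-5
Assume x ≪ 0.0274: x ≈ √(1.6 × 10^-5 × 0.0274) = 6.62 × 10^-4 M
pOH = 3.18, so pH = 14.00 − pOH = 10.82

pH = 10.82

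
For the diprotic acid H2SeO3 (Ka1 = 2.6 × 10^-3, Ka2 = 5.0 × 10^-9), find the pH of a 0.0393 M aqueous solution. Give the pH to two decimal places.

pH = 2.05

Ka1 ≫ Ka2, so treat the first dissociation as the only significant source of H+.
Ka1 = x²/(0.0393 − x) = 2.6 × 10^-3
Solving the quadratic: x = (−Ka1 + √(Ka1² + 4·Ka1·C₀))/2 = 8.89 × 10^-3 M
pH = −log(8.89 × 10^-3) = 2.05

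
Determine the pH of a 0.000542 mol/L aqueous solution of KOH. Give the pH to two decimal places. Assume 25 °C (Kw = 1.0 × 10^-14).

pH = 10.73

KOH is a strong base; [OH-] = 0.000542 M.
pOH = -log(0.000542) = 3.27
pH = 14.00 - 3.27 = 10.73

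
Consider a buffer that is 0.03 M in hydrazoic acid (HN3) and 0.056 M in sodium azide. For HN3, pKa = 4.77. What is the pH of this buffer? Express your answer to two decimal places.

pH = 5.04

Using pH = pKa + log([base]/[acid]) with [base]/[acid] = 0.056/0.03:
pH = 4.77 + (+0.271) = 5.04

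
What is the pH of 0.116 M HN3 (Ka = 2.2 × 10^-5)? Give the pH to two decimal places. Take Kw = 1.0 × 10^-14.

pH = 2.80

HN3 ⇌ N3- + H+
Ka = [H+]²/(0.116 − [H+]) = 2.2 × 10^-5
Since Ka ≪ C₀, [H+] ≈ √(Ka·C₀) = 1.60 × 10^-3 M.
pH = −log(1.60 × 10^-3) = 2.80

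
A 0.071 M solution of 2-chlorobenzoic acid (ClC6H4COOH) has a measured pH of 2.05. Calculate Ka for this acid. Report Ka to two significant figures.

Ka = 1.3 × 10^-3

[H+] = 10^(-2.05) = 8.91 × 10^-3 M
At equilibrium [HA] = 0.071 − 8.91 × 10^-3 = 6.21 × 10^-2 M
Ka = [H+][A-]/[HA] = (8.91 × 10^-3)² / 6.21 × 10^-2 = 1.3 × 10^-3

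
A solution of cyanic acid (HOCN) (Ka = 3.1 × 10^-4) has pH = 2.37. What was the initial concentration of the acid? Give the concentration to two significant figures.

C₀ = 6.3 × 10^-2 M

[H+] = 10^(-2.37) = 4.27 × 10^-3 M = x
Ka = x²/(C₀ − x) ⇒ C₀ = x + x²/Ka
C₀ = 4.27 × 10^-3 + (4.27 × 10^-3)²/(3.1 × 10^-4) = 6.31 × 10^-2 M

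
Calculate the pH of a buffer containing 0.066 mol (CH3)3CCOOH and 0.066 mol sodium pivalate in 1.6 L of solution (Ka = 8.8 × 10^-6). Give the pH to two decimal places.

pH = 5.06

pKa = −log(8.8 × 10^-6) = 5.056
Henderson–Hasselbalch: pH = pKa + log([(CH3)3CCOO-]/[(CH3)3CCOOH]) = 5.056 + log(0.066/0.066)
pH = 5.056 + (+0.000) = 5.06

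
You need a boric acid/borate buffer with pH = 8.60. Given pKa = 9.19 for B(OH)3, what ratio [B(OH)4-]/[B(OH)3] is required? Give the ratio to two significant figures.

ratio = 0.26

pH = pKa + log(r) ⇒ log(r) = 8.60 − 9.19 = -0.59
r = [B(OH)4-]/[B(OH)3] = 10^(-0.59) = 0.257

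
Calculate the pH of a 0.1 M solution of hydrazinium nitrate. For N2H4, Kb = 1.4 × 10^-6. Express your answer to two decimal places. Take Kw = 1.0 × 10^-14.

pH = 4.57

N2H5+ is the conjugate acid of the weak base N2H4.
Ka = Kw/Kb = 1.0×10^-14 / 1.4 × 10^-6 = 7.14 × 10^-9
Ka = [H+]²/(0.1 − [H+]) = 7.14 × 10^-9
Since Ka ≪ C₀, [H+] ≈ √(Ka·C₀) = 2.67 × 10^-5 M.
([H+]/C₀ = 0.027% < 5%, so the approximation holds.)
pH = −log[H+] = −log(2.67 × 10^-5) = 4.57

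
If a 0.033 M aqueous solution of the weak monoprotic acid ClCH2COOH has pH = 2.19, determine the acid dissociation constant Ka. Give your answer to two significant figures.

[H+] = 10^(-2.19) = 6.46 × 10^-3 M
At equilibrium [HA] = 0.033 − 6.46 × 10^-3 = 2.65 × 10^-2 M
Ka = [H+][A-]/[HA] = (6.46 × 10^-3)² / 2.65 × 10^-2 = 1.6 × 10^-3

Ka = 1.6 × 10^-3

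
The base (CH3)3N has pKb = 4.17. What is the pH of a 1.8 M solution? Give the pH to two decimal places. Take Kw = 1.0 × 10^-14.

(CH3)3N + H2O ⇌ (CH3)3NH+ + OH-
Kb = 10^(−4.17) = 6.76 × 10^-5
From the ICE table, Kb = [OH-]²/(1.8 − [OH-]) = 6.76 × 10^-5.
Assume [OH-] ≪ 1.8: [OH-] ≈ √(6.76 × 10^-5 × 1.8) = 1.10 × 10^-2 M
pOH = −log(1.10 × 10^-2) = 1.96; pH = 14.00 − 1.96 = 12.04

pH = 12.04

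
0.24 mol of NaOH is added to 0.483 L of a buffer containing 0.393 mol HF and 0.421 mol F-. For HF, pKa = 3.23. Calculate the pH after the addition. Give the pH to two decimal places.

OH- converts HF to F-: HF → 0.153 mol, F- → 0.661 mol.
pH = pKa + log(n_F-/n_HF) = 3.23 + log(0.661/0.153) = 3.23 + (+0.636)

pH = 3.87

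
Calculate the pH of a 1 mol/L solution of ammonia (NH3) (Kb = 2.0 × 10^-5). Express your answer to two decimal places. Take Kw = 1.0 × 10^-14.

NH3 + H2O ⇌ NH4+ + OH-
Let x = [OH-] at equilibrium. Kb = x²/(1 − x).
Since Kb ≪ C₀, x ≈ √(Kb·C₀) = 4.47 × 10^-3 M.
Check: 0.45% ionized — well under 5%, approximation valid.
pOH = −log(4.47 × 10^-3) = 2.35; pH = 14.00 − 2.35 = 11.65

pH = 11.65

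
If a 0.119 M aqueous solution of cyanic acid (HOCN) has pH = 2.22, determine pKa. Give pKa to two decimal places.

pKa = 3.49

[H+] = 10^(-2.22) = 6.03 × 10^-3 M
At equilibrium [HA] = 0.119 − 6.03 × 10^-3 = 1.13 × 10^-1 M
Ka = [H+][A-]/[HA] = (6.03 × 10^-3)² / 1.13 × 10^-1 = 3.22 × 10^-4
pKa = -log(3.22 × 10^-4) = 3.49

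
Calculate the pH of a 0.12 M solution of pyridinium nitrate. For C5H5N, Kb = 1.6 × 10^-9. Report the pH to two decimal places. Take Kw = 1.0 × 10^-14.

pH = 3.06

C5H5NH+ is the conjugate acid of the weak base C5H5N.
Ka = Kw/Kb = 1.0×10^-14 / 1.6 × 10^-9 = 6.25 × 10^-6
Ka = [H+]²/(0.12 − [H+]) = 6.25 × 10^-6
Neglecting [H+] in the denominator: [H+] = √(6.25 × 10^-6 × 0.12) = 8.66 × 10^-4 M
pH = −log(8.66 × 10^-4) = 3.06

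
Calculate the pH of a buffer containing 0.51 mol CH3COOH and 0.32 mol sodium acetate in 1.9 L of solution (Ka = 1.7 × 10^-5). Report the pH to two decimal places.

pH = 4.57

pKa = −log(1.7 × 10^-5) = 4.770
pH = pKa + log([A⁻]/[HA]) = 4.770 + log(0.32/0.51)
pH = 4.770 + (-0.202) = 4.57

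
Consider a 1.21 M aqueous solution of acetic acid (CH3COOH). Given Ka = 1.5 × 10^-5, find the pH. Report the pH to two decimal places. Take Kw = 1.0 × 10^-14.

CH3COOH ⇌ CH3COO- + H+
From the ICE table, Ka = x²/(1.21 − x) = 1.5 × 10^-5.
Neglecting x in the denominator: x = √(1.5 × 10^-5 × 1.21) = 4.26 × 10^-3 M
(x/C₀ = 0.35% < 5%, so the approximation holds.)
pH = −log[H+] = −log(4.26 × 10^-3) = 2.37

pH = 2.37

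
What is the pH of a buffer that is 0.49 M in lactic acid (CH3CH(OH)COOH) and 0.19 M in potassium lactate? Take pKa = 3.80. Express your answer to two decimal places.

pH = 3.39

Henderson–Hasselbalch: pH = pKa + log([CH3CH(OH)COO-]/[CH3CH(OH)COOH]) = 3.80 + log(0.19/0.49)
pH = 3.80 + (-0.411) = 3.39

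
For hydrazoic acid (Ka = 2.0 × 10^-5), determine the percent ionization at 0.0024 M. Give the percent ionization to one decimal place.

8.7%

HN3 ⇌ N3- + H+; let x = [H+] at equilibrium.
Ka = x²/(C₀ − x); solving the quadratic gives x = 2.09 × 10^-4 M.
% ionization = x/C₀ × 100% = 2.09 × 10^-4/0.0024 × 100% = 8.7%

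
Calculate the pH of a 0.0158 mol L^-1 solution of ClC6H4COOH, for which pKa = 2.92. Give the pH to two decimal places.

ClC6H4COOH ⇌ ClC6H4COO- + H+
Ka = 10^(−2.92) = 1.20 × 10^-3
Let x = [H+] at equilibrium. Ka = x²/(0.0158 − x).
The 5% rule fails; solving x² + Ka·x − Ka·C₀ = 0 exactly:
x = (−Ka + √(Ka² + 4·Ka·C₀))/2 = 3.80 × 10^-3 M
pH = −log(3.80 × 10^-3) = 2.42

pH = 2.42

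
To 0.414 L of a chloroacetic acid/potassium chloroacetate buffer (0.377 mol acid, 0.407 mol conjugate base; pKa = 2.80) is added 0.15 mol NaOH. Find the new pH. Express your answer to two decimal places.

OH- converts ClCH2COOH to ClCH2COO-: ClCH2COOH → 0.227 mol, ClCH2COO- → 0.557 mol.
Henderson–Hasselbalch with mole ratio 0.557/0.227: pH = 2.80 + (+0.390)

pH = 3.19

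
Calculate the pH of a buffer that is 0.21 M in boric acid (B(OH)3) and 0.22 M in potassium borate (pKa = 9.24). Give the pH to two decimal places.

Henderson–Hasselbalch: pH = pKa + log([B(OH)4-]/[B(OH)3]) = 9.24 + log(0.22/0.21)
pH = 9.24 + (+0.020) = 9.26

pH = 9.26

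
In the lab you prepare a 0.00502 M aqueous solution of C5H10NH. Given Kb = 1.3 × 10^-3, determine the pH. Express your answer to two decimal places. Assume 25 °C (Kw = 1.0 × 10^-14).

pH = 11.30

C5H10NH + H2O ⇌ C5H10NH2+ + OH-
Kb = x²/(0.00502 − x) = 1.3 × 10^-3
Here C₀/Kb ≈ 3.86, so the small-x approximation fails. Use the quadratic:
x = (−Kb + √(Kb² + 4·Kb·C₀))/2 = 1.99 × 10^-3 M
pOH = −log(1.99 × 10^-3) = 2.70; pH = 14.00 − 2.70 = 11.30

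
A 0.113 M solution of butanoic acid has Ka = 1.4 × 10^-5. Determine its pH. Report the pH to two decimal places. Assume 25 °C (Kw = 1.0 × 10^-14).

CH3(CH2)2COOH ⇌ CH3(CH2)2COO- + H+
Ka = x²/(0.113 − x) = 1.4 × 10^-5
Assume x ≪ 0.113: x ≈ √(1.4 × 10^-5 × 0.113) = 1.26 × 10^-3 M
pH = −log[H+] = −log(1.26 × 10^-3) = 2.90

pH = 2.90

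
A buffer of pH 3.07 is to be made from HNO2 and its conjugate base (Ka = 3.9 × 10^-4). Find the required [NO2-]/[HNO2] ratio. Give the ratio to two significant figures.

ratio = 0.46

pKa = -log(3.9 × 10^-4) = 3.409
pH = pKa + log(r) ⇒ log(r) = 3.07 − 3.409 = -0.339
r = [NO2-]/[HNO2] = 10^(-0.339) = 0.458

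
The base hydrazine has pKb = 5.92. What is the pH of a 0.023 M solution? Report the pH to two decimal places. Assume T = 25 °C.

N2H4 + H2O ⇌ N2H5+ + OH-
Kb = 10^(−5.92) = 1.20 × 10^-6
Let x = [OH-] at equilibrium. Kb = x²/(0.023 − x).
Assume x ≪ 0.023: x ≈ √(1.20 × 10^-6 × 0.023) = 1.66 × 10^-4 M
(x/C₀ = 0.72% < 5%, so the approximation holds.)
pOH = 3.78, so pH = 14.00 − pOH = 10.22

pH = 10.22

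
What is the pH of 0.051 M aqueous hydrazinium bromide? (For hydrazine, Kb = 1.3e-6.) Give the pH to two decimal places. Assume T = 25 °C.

pH = 4.70

N2H5+ is the conjugate acid of the weak base N2H4.
Ka = Kw/Kb = 1.0×10^-14 / 1.3 × 10^-6 = 7.69 × 10^-9
From the ICE table, Ka = x²/(0.051 − x) = 7.69 × 10^-9.
Assume x ≪ 0.051: x ≈ √(7.69 × 10^-9 × 0.051) = 1.98 × 10^-5 M
Check: 0.039% ionized — well under 5%, approximation valid.
pH = −log(1.98 × 10^-5) = 4.70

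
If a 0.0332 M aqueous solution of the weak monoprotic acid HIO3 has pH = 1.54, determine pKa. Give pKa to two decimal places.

[H+] = 10^(-1.54) = 2.88 × 10^-2 M
At equilibrium [HA] = 0.0332 − 2.88 × 10^-2 = 4.40 × 10^-3 M
Ka = [H+][A-]/[HA] = (2.88 × 10^-2)² / 4.40 × 10^-3 = 1.89 × 10^-1
pKa = -log(1.89 × 10^-1) = 0.72

pKa = 0.72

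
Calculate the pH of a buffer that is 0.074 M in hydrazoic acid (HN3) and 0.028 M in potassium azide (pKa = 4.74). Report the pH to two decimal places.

Using pH = pKa + log([base]/[acid]) with [base]/[acid] = 0.028/0.074:
pH = 4.74 + (-0.422) = 4.32

pH = 4.32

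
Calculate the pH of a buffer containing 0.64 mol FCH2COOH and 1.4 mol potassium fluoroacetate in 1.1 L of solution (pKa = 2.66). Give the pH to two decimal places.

pH = 3.00

Using pH = pKa + log([base]/[acid]) with [base]/[acid] = 1.4/0.64:
pH = 2.66 + (+0.340) = 3.00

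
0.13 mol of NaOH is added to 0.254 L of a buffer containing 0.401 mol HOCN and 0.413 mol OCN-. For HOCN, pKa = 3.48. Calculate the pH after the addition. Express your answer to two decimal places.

pH = 3.78

After neutralization: n(HOCN) = 0.271 mol, n(OCN-) = 0.543 mol.
pH = pKa + log(n_OCN-/n_HOCN) = 3.48 + log(0.543/0.271) = 3.48 + (+0.302)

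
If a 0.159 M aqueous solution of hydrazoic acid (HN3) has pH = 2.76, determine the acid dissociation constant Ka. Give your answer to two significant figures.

Ka = 1.9 × 10^-5

[H+] = 10^(-2.76) = 1.74 × 10^-3 M
At equilibrium [HA] = 0.159 − 1.74 × 10^-3 = 1.57 × 10^-1 M
Ka = [H+][A-]/[HA] = (1.74 × 10^-3)² / 1.57 × 10^-1 = 1.9 × 10^-5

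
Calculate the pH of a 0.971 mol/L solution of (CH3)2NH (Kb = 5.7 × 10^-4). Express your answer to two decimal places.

pH = 12.37

(CH3)2NH + H2O ⇌ (CH3)2NH2+ + OH-
Kb = [OH-]²/(0.971 − [OH-]) = 5.7 × 10^-4
Neglecting [OH-] in the denominator: [OH-] = √(5.7 × 10^-4 × 0.971) = 2.35 × 10^-2 M
Check: 2.4% ionized — well under 5%, approximation valid.
pOH = 1.63, so pH = 14.00 − pOH = 12.37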